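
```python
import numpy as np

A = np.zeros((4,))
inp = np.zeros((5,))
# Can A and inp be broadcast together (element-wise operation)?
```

No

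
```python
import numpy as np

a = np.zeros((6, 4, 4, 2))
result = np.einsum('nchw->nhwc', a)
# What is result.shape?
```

(6, 4, 2, 4)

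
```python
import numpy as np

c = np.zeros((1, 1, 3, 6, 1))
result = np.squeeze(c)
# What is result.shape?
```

(3, 6)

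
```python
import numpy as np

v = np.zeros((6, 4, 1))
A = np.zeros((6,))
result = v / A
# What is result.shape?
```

(6, 4, 6)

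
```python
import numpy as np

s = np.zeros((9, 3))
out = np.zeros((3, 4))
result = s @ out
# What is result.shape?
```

(9, 4)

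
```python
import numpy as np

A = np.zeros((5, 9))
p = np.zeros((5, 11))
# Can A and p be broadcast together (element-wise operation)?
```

No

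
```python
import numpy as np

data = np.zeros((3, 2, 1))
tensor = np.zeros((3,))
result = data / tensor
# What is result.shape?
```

(3, 2, 3)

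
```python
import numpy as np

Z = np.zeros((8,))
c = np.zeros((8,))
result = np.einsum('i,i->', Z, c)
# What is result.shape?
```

()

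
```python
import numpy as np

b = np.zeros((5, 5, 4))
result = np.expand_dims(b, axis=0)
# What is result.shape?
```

(1, 5, 5, 4)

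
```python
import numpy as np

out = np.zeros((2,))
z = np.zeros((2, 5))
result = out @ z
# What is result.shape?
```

(5,)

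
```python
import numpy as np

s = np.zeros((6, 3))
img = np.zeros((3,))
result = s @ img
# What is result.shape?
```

(6,)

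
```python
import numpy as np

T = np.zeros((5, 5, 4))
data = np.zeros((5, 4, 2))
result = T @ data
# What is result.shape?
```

(5, 5, 2)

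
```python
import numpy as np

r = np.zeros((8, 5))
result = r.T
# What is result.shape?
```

(5, 8)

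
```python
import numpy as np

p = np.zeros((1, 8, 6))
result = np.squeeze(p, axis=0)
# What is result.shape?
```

(8, 6)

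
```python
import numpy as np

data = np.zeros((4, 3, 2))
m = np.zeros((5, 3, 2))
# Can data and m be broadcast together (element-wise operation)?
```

No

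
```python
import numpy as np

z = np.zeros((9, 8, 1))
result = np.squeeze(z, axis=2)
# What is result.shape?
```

(9, 8)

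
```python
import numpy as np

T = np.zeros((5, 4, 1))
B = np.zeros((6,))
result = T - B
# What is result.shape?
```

(5, 4, 6)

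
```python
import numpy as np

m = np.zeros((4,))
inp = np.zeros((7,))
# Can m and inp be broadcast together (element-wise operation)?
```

No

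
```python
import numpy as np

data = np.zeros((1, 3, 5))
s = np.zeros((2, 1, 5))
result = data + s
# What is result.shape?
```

(2, 3, 5)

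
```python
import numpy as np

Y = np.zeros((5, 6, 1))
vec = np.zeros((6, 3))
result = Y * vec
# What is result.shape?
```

(5, 6, 3)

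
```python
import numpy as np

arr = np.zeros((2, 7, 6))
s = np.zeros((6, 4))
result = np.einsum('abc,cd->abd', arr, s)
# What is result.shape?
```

(2, 7, 4)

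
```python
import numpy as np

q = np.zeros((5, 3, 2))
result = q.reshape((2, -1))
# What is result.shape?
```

(2, 15)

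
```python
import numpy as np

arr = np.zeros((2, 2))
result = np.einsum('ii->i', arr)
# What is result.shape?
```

(2,)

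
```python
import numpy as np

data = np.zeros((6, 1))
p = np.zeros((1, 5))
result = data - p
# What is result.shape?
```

(6, 5)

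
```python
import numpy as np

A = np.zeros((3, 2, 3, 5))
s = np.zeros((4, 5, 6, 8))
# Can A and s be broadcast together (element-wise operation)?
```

No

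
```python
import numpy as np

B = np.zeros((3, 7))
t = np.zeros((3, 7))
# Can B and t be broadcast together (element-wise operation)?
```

Yes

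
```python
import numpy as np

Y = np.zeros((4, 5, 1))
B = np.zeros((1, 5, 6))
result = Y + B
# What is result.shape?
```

(4, 5, 6)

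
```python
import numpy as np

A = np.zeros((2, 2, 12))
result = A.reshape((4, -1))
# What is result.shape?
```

(4, 12)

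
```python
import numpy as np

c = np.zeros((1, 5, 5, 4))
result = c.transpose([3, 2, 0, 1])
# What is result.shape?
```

(4, 5, 1, 5)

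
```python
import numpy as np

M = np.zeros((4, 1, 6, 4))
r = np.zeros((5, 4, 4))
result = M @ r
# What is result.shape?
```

(4, 5, 6, 4)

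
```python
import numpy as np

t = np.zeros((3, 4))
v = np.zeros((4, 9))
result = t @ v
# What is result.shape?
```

(3, 9)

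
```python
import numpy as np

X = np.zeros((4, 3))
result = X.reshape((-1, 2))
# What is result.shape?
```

(6, 2)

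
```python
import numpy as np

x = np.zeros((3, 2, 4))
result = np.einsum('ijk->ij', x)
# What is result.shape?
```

(3, 2)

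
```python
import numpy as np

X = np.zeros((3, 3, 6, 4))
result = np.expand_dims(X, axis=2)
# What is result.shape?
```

(3, 3, 1, 6, 4)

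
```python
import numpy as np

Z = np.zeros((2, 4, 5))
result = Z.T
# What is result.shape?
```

(5, 4, 2)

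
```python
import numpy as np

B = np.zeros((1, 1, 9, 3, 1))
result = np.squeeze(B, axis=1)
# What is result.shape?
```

(1, 9, 3, 1)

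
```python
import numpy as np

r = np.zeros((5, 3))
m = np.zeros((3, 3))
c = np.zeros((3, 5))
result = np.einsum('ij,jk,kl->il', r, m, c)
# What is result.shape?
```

(5, 5)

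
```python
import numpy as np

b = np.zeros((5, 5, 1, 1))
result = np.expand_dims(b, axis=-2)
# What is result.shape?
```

(5, 5, 1, 1, 1)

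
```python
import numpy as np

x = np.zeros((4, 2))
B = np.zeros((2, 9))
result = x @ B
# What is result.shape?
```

(4, 9)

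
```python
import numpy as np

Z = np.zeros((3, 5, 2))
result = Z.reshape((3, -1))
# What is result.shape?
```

(3, 10)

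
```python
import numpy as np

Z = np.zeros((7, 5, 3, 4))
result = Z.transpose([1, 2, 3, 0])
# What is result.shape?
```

(5, 3, 4, 7)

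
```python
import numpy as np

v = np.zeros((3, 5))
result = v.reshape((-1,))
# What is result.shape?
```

(15,)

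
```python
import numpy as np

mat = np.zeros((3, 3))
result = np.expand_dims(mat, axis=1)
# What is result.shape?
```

(3, 1, 3)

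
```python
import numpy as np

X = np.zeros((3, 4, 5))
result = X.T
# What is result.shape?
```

(5, 4, 3)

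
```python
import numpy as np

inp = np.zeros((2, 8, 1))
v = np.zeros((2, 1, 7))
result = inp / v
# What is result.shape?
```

(2, 8, 7)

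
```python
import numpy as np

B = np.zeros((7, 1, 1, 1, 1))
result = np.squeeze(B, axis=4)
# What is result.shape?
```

(7, 1, 1, 1)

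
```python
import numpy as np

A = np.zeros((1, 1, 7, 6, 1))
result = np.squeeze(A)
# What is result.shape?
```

(7, 6)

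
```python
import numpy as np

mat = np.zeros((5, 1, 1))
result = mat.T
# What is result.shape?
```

(1, 1, 5)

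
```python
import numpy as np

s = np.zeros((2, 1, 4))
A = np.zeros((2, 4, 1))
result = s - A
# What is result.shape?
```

(2, 4, 4)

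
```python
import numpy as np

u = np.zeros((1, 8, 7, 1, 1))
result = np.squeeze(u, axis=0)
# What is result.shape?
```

(8, 7, 1, 1)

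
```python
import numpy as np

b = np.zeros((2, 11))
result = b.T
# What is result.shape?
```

(11, 2)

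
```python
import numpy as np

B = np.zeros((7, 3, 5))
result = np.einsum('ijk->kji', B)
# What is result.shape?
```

(5, 3, 7)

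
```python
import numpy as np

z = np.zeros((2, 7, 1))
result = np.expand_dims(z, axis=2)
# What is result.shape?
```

(2, 7, 1, 1)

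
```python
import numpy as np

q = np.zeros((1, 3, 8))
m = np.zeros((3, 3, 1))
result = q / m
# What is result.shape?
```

(3, 3, 8)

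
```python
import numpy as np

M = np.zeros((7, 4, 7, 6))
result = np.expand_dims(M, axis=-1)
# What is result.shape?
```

(7, 4, 7, 6, 1)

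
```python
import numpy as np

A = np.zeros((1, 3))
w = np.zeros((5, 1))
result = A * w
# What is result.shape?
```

(5, 3)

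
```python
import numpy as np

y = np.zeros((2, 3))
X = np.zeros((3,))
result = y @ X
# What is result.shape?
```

(2,)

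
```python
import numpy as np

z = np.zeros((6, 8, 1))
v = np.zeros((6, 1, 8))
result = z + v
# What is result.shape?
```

(6, 8, 8)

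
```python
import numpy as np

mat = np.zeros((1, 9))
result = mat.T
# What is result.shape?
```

(9, 1)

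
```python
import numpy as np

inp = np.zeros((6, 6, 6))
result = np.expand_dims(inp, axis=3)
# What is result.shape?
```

(6, 6, 6, 1)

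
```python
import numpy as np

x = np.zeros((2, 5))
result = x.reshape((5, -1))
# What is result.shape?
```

(5, 2)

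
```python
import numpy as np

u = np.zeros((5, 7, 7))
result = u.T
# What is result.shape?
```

(7, 7, 5)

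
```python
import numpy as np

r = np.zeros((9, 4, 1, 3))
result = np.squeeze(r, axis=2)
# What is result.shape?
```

(9, 4, 3)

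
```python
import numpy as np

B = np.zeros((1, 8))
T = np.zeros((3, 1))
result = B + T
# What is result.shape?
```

(3, 8)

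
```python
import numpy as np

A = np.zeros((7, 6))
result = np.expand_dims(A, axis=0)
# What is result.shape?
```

(1, 7, 6)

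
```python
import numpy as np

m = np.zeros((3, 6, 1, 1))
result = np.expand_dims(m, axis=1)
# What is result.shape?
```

(3, 1, 6, 1, 1)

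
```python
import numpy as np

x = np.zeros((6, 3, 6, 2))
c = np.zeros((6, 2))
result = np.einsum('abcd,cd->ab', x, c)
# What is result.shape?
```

(6, 3)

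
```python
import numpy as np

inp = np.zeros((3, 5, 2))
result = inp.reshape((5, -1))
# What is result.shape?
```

(5, 6)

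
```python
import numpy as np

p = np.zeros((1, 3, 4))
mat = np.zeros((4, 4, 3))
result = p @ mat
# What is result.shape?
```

(4, 3, 3)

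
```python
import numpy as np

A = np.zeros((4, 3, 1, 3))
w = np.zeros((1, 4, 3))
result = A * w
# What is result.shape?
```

(4, 3, 4, 3)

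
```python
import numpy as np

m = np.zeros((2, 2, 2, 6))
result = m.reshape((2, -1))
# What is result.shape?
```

(2, 24)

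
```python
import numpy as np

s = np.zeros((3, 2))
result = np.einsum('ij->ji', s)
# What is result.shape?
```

(2, 3)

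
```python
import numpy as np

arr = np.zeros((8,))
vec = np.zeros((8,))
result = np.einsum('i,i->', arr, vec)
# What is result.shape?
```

()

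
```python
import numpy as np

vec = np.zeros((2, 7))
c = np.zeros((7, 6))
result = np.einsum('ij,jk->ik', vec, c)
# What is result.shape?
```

(2, 6)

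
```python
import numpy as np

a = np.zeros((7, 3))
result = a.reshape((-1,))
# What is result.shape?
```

(21,)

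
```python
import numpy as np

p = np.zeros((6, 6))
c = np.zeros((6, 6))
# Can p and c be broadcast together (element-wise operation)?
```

Yes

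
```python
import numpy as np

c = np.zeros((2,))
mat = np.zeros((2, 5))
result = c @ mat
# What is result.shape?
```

(5,)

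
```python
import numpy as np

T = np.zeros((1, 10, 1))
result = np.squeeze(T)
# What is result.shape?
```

(10,)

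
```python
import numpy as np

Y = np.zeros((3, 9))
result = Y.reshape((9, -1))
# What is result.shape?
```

(9, 3)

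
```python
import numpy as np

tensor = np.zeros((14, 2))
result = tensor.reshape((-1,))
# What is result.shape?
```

(28,)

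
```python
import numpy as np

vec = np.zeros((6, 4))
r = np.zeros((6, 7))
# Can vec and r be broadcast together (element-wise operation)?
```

No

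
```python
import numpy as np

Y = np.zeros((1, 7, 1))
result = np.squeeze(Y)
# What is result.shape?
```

(7,)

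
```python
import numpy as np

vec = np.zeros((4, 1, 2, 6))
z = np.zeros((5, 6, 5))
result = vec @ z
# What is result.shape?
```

(4, 5, 2, 5)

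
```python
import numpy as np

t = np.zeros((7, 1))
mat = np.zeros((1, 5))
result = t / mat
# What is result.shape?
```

(7, 5)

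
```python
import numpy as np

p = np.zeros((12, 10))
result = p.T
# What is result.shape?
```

(10, 12)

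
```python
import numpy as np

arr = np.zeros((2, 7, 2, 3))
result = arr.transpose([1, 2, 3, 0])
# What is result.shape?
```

(7, 2, 3, 2)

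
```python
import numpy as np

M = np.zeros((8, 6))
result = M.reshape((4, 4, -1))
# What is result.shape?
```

(4, 4, 3)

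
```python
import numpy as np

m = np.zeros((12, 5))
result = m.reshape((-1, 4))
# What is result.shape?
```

(15, 4)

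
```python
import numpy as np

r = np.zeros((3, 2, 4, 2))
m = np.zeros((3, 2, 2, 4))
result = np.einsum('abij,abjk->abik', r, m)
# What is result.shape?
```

(3, 2, 4, 4)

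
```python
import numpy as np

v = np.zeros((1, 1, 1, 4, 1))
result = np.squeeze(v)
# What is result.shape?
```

(4,)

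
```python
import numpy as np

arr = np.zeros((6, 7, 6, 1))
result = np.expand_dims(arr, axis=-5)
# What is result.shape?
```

(1, 6, 7, 6, 1)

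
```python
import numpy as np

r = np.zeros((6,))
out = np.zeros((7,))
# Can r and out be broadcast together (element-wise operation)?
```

No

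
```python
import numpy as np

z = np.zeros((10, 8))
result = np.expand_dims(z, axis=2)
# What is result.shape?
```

(10, 8, 1)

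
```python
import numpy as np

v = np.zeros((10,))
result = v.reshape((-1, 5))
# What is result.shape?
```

(2, 5)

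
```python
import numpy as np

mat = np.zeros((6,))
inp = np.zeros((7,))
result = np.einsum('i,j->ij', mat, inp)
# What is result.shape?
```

(6, 7)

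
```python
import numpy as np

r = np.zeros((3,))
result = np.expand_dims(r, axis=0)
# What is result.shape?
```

(1, 3)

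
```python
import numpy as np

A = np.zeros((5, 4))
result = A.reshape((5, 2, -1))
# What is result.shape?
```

(5, 2, 2)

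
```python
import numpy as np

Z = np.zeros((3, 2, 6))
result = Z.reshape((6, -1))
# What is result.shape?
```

(6, 6)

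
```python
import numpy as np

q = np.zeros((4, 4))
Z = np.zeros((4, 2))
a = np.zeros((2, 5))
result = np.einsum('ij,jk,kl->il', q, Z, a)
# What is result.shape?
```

(4, 5)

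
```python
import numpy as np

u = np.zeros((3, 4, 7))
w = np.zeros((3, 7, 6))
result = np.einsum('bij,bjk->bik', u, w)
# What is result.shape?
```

(3, 4, 6)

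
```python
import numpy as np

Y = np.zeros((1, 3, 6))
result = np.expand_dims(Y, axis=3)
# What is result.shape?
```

(1, 3, 6, 1)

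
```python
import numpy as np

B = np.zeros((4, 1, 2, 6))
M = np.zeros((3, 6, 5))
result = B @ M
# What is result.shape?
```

(4, 3, 2, 5)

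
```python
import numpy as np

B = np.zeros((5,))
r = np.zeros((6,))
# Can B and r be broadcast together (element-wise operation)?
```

No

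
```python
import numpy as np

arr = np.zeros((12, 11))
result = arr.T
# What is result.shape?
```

(11, 12)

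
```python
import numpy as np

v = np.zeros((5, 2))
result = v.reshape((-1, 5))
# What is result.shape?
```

(2, 5)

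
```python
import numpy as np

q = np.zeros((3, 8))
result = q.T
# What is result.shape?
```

(8, 3)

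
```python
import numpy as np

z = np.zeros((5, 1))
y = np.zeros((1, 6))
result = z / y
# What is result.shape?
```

(5, 6)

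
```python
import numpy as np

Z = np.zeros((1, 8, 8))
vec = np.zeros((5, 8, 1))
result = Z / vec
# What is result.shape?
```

(5, 8, 8)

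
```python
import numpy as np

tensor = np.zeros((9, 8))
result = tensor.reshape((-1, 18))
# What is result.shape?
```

(4, 18)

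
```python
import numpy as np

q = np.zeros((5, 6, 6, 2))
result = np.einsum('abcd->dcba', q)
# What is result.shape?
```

(2, 6, 6, 5)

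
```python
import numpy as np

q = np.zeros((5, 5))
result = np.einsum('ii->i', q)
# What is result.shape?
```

(5,)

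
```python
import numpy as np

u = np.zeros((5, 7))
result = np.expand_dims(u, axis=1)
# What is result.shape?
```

(5, 1, 7)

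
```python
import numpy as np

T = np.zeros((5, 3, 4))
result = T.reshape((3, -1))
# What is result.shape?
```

(3, 20)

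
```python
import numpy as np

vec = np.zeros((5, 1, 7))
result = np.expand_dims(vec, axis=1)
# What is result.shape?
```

(5, 1, 1, 7)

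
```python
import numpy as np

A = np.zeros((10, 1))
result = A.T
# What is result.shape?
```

(1, 10)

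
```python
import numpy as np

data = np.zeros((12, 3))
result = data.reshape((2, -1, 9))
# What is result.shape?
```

(2, 2, 9)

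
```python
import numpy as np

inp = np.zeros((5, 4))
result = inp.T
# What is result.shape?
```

(4, 5)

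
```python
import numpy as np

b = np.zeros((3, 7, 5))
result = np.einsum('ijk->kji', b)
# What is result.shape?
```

(5, 7, 3)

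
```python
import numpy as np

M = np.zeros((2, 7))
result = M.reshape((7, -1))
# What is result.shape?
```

(7, 2)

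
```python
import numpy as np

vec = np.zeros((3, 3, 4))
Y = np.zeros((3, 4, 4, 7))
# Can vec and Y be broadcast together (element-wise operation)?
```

No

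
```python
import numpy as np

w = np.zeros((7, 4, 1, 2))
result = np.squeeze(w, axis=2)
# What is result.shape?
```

(7, 4, 2)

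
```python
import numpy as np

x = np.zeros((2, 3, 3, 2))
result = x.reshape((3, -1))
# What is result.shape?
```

(3, 12)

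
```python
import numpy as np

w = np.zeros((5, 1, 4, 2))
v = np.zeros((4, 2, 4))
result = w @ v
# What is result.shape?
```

(5, 4, 4, 4)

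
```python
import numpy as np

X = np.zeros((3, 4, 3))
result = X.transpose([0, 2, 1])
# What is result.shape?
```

(3, 3, 4)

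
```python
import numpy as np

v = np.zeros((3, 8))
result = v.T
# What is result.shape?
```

(8, 3)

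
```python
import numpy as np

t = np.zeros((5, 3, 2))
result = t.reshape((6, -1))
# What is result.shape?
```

(6, 5)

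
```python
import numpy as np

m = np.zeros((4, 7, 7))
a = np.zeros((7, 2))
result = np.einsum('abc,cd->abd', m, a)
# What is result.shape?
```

(4, 7, 2)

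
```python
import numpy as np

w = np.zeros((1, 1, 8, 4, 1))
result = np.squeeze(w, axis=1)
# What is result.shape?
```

(1, 8, 4, 1)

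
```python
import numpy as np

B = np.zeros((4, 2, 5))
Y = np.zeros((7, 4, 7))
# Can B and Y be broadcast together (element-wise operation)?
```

No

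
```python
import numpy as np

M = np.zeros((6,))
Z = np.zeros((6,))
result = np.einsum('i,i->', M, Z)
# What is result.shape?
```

()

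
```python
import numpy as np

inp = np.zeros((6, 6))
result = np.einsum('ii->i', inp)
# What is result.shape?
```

(6,)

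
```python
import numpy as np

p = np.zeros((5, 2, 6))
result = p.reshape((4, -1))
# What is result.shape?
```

(4, 15)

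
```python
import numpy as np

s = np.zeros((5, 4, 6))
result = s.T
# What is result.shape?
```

(6, 4, 5)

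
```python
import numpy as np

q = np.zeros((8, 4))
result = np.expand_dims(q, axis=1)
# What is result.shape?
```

(8, 1, 4)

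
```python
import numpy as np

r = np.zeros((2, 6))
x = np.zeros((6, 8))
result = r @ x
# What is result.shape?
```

(2, 8)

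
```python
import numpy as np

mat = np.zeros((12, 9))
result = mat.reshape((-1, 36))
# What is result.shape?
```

(3, 36)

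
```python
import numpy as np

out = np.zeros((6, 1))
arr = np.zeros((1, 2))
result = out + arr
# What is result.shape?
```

(6, 2)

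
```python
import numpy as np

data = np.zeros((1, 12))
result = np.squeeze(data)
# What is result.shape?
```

(12,)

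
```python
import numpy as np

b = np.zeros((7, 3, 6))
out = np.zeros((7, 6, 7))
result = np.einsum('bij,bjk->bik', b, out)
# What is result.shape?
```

(7, 3, 7)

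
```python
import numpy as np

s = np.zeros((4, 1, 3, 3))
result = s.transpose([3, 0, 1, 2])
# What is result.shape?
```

(3, 4, 1, 3)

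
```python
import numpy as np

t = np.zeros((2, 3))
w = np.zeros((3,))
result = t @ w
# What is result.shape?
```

(2,)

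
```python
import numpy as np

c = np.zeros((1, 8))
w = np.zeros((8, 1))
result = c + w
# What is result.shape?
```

(8, 8)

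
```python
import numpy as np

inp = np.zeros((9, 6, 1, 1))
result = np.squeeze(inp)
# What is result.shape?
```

(9, 6)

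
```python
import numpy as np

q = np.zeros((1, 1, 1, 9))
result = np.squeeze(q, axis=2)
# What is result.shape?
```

(1, 1, 9)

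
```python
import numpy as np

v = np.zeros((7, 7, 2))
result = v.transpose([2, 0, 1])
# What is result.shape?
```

(2, 7, 7)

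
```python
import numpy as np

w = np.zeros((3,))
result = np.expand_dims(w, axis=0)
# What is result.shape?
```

(1, 3)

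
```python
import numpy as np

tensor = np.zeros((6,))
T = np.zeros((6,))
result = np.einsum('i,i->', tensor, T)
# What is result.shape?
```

()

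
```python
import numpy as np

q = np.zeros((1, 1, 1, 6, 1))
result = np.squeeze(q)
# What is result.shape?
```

(6,)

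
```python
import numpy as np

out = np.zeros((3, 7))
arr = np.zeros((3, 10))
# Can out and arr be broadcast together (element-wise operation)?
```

No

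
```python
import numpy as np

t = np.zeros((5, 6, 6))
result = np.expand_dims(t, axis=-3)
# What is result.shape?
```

(5, 1, 6, 6)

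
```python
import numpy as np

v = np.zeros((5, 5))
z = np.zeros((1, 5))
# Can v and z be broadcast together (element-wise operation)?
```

Yes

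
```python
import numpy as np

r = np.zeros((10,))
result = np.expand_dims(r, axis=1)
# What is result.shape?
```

(10, 1)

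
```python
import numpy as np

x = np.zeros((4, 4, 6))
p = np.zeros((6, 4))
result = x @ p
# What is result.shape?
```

(4, 4, 4)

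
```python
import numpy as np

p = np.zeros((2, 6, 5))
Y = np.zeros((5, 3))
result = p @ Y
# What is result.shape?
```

(2, 6, 3)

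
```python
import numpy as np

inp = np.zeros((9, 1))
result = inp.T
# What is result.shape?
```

(1, 9)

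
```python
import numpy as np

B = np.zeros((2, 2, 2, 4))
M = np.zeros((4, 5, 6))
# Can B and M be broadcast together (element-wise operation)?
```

No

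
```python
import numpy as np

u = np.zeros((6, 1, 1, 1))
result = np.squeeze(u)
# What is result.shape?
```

(6,)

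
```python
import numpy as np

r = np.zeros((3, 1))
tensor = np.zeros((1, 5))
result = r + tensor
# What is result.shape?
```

(3, 5)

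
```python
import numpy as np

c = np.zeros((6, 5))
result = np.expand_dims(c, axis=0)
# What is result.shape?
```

(1, 6, 5)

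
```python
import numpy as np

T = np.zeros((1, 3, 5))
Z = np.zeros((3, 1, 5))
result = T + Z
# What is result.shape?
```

(3, 3, 5)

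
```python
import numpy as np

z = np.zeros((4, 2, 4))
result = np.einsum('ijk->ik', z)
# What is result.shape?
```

(4, 4)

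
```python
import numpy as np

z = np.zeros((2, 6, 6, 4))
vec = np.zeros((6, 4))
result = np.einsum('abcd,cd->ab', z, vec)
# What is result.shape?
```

(2, 6)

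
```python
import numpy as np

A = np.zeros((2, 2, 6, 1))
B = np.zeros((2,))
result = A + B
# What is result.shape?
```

(2, 2, 6, 2)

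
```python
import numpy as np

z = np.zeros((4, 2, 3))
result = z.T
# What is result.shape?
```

(3, 2, 4)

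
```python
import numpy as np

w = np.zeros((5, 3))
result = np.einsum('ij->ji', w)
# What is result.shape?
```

(3, 5)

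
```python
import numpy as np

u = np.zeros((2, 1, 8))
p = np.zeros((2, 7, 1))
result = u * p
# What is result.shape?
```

(2, 7, 8)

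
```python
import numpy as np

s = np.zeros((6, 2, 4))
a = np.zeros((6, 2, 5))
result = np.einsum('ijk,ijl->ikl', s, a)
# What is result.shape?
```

(6, 4, 5)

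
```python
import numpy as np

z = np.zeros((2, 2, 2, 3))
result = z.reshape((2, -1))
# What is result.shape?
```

(2, 12)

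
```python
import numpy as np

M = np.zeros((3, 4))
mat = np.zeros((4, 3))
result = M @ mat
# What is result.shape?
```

(3, 3)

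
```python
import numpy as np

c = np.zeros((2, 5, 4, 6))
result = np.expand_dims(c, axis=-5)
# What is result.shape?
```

(1, 2, 5, 4, 6)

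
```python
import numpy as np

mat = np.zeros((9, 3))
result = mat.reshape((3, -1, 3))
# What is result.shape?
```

(3, 3, 3)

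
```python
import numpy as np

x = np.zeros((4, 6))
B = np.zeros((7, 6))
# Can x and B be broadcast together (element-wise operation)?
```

No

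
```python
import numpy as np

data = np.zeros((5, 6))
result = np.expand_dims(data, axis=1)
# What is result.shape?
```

(5, 1, 6)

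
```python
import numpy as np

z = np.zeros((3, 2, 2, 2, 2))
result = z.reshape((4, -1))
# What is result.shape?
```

(4, 12)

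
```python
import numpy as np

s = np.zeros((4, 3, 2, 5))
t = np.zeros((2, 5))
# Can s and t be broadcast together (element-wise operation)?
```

Yes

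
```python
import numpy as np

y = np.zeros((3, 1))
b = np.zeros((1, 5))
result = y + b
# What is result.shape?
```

(3, 5)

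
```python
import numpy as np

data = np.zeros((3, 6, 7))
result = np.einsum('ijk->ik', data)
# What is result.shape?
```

(3, 7)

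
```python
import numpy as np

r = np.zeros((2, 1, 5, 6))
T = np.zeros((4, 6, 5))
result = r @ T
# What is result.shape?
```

(2, 4, 5, 5)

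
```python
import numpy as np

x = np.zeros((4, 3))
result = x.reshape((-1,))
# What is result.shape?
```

(12,)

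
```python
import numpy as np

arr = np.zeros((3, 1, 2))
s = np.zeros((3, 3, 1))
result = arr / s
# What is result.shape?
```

(3, 3, 2)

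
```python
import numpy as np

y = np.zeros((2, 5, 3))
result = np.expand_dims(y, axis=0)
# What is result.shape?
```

(1, 2, 5, 3)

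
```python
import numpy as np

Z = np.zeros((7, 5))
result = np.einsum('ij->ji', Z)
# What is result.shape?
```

(5, 7)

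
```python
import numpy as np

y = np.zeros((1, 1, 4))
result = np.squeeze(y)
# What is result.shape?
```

(4,)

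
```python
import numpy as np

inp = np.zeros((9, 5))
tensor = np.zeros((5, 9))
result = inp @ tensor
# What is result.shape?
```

(9, 9)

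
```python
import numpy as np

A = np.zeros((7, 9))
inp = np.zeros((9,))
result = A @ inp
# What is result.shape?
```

(7,)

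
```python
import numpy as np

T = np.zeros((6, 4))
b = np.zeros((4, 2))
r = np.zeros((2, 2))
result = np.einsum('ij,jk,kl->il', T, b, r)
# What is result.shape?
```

(6, 2)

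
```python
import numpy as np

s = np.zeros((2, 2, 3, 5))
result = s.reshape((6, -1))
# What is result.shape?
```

(6, 10)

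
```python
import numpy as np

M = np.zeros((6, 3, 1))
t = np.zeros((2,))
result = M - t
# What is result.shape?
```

(6, 3, 2)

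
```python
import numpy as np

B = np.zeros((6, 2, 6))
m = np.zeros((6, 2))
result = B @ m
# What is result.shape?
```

(6, 2, 2)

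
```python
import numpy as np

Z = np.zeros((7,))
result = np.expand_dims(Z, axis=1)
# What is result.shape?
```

(7, 1)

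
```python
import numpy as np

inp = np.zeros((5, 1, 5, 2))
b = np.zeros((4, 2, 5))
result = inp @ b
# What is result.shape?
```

(5, 4, 5, 5)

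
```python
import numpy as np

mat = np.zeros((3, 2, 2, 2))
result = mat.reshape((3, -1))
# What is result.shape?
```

(3, 8)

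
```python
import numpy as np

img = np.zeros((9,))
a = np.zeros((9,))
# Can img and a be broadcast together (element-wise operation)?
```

Yes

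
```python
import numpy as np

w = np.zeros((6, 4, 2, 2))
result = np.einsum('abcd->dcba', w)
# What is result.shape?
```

(2, 2, 4, 6)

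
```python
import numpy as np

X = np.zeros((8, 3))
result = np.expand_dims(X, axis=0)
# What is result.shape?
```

(1, 8, 3)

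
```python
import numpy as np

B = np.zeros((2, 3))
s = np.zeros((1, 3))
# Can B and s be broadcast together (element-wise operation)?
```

Yes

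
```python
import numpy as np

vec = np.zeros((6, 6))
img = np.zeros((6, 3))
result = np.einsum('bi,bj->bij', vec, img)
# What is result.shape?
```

(6, 6, 3)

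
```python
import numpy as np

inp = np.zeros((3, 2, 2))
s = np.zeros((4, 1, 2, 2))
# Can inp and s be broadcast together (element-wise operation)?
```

Yes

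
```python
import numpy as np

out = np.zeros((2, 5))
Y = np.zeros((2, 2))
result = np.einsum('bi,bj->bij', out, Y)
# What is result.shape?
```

(2, 5, 2)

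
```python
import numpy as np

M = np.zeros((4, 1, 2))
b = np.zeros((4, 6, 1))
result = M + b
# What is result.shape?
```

(4, 6, 2)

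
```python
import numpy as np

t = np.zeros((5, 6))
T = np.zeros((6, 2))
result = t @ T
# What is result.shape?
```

(5, 2)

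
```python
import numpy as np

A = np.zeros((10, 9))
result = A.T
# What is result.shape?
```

(9, 10)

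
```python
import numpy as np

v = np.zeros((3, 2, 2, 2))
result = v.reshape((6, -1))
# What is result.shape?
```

(6, 4)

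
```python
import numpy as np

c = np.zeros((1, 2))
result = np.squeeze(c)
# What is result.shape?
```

(2,)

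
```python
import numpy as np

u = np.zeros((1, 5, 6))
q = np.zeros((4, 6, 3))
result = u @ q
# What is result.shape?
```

(4, 5, 3)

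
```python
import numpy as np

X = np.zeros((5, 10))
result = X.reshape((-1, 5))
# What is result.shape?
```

(10, 5)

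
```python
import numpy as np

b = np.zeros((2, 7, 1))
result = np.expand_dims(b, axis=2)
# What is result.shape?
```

(2, 7, 1, 1)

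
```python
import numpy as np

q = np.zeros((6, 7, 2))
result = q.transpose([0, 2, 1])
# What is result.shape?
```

(6, 2, 7)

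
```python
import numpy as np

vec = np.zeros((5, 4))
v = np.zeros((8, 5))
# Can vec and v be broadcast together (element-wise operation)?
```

No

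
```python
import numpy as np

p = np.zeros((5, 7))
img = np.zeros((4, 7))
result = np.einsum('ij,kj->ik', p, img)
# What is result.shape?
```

(5, 4)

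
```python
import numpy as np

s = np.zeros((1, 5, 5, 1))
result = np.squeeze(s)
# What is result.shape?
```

(5, 5)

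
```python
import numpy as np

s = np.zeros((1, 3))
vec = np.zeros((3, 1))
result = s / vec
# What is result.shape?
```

(3, 3)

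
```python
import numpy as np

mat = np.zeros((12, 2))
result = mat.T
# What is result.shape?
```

(2, 12)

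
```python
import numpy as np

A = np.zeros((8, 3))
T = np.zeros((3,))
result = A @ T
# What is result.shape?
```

(8,)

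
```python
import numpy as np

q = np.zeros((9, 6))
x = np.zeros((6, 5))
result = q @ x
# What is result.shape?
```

(9, 5)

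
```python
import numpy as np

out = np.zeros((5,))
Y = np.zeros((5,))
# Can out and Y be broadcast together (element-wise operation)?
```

Yes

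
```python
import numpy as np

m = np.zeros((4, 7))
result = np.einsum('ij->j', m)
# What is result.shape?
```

(7,)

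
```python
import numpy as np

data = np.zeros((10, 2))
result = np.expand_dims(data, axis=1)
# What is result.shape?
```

(10, 1, 2)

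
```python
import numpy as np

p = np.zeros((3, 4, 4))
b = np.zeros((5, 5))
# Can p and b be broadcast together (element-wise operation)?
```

No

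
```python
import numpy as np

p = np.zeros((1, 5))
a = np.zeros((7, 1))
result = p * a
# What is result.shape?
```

(7, 5)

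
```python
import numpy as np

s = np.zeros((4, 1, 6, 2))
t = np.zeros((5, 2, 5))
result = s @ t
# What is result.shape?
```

(4, 5, 6, 5)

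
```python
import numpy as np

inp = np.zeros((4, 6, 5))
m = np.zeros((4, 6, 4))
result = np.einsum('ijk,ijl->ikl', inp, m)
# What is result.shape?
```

(4, 5, 4)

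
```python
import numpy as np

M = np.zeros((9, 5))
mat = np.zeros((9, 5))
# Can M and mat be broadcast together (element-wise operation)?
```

Yes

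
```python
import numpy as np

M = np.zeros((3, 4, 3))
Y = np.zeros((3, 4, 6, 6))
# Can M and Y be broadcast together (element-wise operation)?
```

No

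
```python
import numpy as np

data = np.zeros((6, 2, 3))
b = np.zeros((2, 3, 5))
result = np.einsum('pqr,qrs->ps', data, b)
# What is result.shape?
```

(6, 5)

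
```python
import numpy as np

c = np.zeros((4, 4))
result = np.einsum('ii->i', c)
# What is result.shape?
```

(4,)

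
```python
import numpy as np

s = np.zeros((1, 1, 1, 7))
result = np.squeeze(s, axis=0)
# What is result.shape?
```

(1, 1, 7)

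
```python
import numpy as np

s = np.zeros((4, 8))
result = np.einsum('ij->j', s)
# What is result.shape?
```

(8,)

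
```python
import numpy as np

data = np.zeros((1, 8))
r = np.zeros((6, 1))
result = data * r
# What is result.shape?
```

(6, 8)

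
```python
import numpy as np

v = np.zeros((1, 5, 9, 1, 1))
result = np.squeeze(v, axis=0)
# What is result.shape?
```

(5, 9, 1, 1)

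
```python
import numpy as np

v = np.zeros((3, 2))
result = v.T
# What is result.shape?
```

(2, 3)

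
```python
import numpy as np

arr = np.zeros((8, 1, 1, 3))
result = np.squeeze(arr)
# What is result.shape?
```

(8, 3)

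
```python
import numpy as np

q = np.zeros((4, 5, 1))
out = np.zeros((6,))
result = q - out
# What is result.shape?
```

(4, 5, 6)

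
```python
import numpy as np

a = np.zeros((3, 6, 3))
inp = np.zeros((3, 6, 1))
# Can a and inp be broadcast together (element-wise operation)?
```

Yes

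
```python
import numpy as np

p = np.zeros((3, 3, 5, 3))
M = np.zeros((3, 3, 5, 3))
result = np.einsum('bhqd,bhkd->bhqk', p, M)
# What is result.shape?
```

(3, 3, 5, 5)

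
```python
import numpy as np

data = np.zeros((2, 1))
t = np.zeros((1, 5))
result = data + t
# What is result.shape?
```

(2, 5)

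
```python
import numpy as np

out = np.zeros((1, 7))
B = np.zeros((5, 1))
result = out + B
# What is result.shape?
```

(5, 7)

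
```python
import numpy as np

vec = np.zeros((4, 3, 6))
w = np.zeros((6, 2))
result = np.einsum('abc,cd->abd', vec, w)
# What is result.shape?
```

(4, 3, 2)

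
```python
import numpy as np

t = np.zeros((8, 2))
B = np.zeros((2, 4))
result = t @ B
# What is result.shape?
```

(8, 4)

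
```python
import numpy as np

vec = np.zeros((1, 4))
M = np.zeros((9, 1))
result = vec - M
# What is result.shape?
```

(9, 4)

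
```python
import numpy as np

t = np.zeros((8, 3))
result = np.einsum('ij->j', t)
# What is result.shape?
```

(3,)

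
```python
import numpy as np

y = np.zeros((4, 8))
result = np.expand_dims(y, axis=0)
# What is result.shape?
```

(1, 4, 8)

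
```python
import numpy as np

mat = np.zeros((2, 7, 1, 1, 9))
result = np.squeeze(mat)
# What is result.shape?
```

(2, 7, 9)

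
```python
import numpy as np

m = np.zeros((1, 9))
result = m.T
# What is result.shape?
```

(9, 1)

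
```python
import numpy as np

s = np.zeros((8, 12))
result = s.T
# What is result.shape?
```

(12, 8)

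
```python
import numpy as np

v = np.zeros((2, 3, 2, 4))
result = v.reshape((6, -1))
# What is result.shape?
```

(6, 8)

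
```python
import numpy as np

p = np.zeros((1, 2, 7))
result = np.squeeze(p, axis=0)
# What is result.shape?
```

(2, 7)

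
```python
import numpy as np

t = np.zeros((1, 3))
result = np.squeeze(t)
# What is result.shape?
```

(3,)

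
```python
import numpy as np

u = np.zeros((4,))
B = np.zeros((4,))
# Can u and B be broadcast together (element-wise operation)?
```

Yes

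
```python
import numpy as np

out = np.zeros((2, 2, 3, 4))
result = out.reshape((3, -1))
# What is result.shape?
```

(3, 16)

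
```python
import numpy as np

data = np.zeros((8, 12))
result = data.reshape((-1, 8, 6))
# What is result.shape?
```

(2, 8, 6)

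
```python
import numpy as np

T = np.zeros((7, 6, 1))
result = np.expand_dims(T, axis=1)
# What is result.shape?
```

(7, 1, 6, 1)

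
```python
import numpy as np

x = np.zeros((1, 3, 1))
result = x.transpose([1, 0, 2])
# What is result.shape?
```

(3, 1, 1)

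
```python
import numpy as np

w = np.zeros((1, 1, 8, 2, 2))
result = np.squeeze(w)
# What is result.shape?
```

(8, 2, 2)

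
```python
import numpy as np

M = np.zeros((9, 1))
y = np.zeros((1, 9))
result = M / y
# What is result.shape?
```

(9, 9)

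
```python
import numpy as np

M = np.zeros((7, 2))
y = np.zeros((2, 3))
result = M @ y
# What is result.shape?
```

(7, 3)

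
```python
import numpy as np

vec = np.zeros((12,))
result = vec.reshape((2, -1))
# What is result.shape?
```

(2, 6)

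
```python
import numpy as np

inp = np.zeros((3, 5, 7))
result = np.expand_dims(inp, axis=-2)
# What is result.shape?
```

(3, 5, 1, 7)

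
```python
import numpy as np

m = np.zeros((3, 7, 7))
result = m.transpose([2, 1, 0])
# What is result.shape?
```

(7, 7, 3)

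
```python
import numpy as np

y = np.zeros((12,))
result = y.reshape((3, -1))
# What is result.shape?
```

(3, 4)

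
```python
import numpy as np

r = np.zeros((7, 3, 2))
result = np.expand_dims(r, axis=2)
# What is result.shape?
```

(7, 3, 1, 2)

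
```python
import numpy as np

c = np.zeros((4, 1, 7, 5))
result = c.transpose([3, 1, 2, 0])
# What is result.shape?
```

(5, 1, 7, 4)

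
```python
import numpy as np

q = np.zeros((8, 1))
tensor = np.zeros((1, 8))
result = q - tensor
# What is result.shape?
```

(8, 8)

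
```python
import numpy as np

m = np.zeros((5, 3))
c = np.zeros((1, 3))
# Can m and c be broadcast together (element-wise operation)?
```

Yes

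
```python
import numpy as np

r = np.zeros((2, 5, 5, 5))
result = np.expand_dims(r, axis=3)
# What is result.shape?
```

(2, 5, 5, 1, 5)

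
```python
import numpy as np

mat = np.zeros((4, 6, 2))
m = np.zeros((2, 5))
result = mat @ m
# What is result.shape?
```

(4, 6, 5)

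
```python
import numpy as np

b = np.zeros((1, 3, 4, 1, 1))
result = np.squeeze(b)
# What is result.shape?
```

(3, 4)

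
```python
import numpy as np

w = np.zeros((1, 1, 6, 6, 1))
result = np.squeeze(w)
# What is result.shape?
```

(6, 6)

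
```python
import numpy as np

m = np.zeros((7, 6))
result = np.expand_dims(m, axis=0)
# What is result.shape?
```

(1, 7, 6)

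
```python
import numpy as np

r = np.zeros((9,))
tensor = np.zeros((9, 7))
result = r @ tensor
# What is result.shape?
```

(7,)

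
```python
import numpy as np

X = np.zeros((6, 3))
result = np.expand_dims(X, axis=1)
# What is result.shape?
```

(6, 1, 3)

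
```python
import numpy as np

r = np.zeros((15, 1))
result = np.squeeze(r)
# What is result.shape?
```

(15,)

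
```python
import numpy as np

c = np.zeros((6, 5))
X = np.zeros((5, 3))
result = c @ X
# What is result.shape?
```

(6, 3)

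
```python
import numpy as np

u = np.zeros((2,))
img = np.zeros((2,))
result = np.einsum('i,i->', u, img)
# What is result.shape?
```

()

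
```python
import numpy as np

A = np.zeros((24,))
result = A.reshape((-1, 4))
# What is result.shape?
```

(6, 4)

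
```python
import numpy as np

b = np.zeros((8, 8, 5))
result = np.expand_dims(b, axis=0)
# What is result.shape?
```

(1, 8, 8, 5)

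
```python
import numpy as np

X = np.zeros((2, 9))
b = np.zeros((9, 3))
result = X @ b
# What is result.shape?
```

(2, 3)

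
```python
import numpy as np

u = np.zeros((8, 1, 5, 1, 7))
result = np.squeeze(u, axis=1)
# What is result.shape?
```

(8, 5, 1, 7)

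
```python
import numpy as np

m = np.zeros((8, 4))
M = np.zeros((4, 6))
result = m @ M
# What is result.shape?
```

(8, 6)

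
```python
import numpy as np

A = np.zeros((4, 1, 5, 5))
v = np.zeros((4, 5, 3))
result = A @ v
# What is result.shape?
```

(4, 4, 5, 3)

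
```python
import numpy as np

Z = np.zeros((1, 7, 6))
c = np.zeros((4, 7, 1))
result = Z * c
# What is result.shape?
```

(4, 7, 6)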